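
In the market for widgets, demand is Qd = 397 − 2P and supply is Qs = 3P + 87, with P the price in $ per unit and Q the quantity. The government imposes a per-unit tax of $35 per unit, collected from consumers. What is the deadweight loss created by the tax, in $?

Deadweight loss = $735.

Before the tax: set 397 − 2P = 3P + 87 → P* = $62, Q* = 273.
With the tax collected from consumers, demand (in seller-price terms) shifts: Qd = 397 − 2(P + 35).
New equilibrium: consumers pay $83, sellers receive $48, Q = 231. (Wedge: Pb − Ps = 35.)
Quantity falls by |ΔQ| = |273 − 231| = 42.
DWL = ½ · t · |ΔQ| = ½ · 35 · 42 = $735.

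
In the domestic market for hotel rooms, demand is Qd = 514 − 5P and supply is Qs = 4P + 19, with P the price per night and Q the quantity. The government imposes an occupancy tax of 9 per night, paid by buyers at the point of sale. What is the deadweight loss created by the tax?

Without the tax, 514 − 5P = 4P + 19 gives 9P = 495, so P* = 55 and Q* = 239.
With the tax collected from buyers, demand (in seller-price terms) shifts: Qd = 514 − 5(P + 9).
New equilibrium: buyers pay 59, producers receive 50, Q = 219. (Wedge: Pb − Ps = 9.)
Quantity falls by |ΔQ| = |239 − 219| = 20.
DWL = ½ · t · |ΔQ| = ½ · 9 · 20 = 90.

Deadweight loss = 90.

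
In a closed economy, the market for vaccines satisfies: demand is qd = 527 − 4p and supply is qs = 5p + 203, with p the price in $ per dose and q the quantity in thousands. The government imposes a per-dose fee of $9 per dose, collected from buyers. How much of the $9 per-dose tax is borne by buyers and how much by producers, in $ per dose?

Without the tax, 527 − 4p = 5p + 203 gives 9p = 324, so p* = $36 and q* = 383.
With the tax collected from buyers, demand (in seller-price terms) shifts: qd = 527 − 4(p + 9).
New equilibrium: buyers pay $41, producers receive $32, q = 363. (Wedge: pb − ps = 9.)
Burden on buyers: $5; on producers: $4. (They sum to $9.)
The less price-elastic side of the market bears the larger share of a per-unit tax.

Buyers bear $5 per dose; producers bear $4 per dose.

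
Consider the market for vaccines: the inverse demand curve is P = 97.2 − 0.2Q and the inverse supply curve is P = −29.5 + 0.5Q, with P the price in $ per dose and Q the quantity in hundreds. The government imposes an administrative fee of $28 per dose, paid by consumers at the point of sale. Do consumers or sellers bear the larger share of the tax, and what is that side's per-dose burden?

Sellers bear the larger share: $20 per dose.

Rewrite in direct form: Qd = 486 − 5P and Qs = 2P + 59.
Before the tax: set 486 − 5P = 2P + 59 → P* = $61, Q* = 181.
With the tax collected from consumers, demand (in seller-price terms) shifts: Qd = 486 − 5(P + 28).
Solving gives Q = 141 with consumers paying $69 and sellers receiving $41 (the $28 wedge).
Per-dose burden: consumers $8, sellers $20.
Sellers take the larger share because supply is less price-elastic here (demand slope 5 vs supply slope 2).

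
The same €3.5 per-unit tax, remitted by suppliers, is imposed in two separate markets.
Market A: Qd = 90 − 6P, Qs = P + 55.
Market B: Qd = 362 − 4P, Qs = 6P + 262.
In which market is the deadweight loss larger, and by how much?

Market B, by €9.45.

Market A: pre-tax P* = €5, Q* = 60; post-tax Q = 57; deadweight loss = €5.25.
Market B: pre-tax P* = €10, Q* = 322; post-tax Q = 313.6; deadweight loss = €14.7.
Difference: €5.25 vs €14.7 → market B is larger by €9.45.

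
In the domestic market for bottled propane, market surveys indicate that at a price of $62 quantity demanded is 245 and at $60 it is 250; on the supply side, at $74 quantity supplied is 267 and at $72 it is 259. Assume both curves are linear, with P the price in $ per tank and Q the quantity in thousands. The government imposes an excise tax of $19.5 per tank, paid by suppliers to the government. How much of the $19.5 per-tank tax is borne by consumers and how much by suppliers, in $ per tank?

Demand slope: (250 − 245)/(60 − 62) = -2.5, so Qd = 400 − 2.5P.
Supply slope: (259 − 267)/(72 − 74) = 4, so Qs = 4P − 29.
Before the tax: set 400 − 2.5P = 4P − 29 → P* = $66, Q* = 235.
With the tax collected from suppliers, supply shifts: Qs = 4(P − 19.5) − 29.
New equilibrium: consumers pay $78, suppliers receive $58.5, Q = 205. (Wedge: Pb − Ps = 19.5.)
Burden on consumers: $12; on suppliers: $7.5. (They sum to $19.5.)
The less price-elastic side of the market bears the larger share of a per-unit tax.

Consumers bear $12 per tank; suppliers bear $7.5 per tank.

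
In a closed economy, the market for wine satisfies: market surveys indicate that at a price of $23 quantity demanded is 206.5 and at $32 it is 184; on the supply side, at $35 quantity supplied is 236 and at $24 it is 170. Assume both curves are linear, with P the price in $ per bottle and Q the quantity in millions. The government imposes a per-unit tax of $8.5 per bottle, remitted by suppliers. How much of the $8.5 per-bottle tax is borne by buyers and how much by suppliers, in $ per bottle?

Buyers bear $6 per bottle; suppliers bear $2.5 per bottle.

Demand slope: (184 − 206.5)/(32 − 23) = -2.5, so Qd = 264 − 2.5P.
Supply slope: (170 − 236)/(24 − 35) = 6, so Qs = 6P + 26.
Without the tax, 264 − 2.5P = 6P + 26 gives 8.5P = 238, so P* = $28 and Q* = 194.
With the tax collected from suppliers, supply shifts: Qs = 6(P − 8.5) + 26.
New equilibrium: buyers pay $34, suppliers receive $25.5, Q = 179. (Wedge: Pb − Ps = 8.5.)
Burden on buyers: $6; on suppliers: $2.5. (They sum to $8.5.)
The less price-elastic side of the market bears the larger share of a per-unit tax.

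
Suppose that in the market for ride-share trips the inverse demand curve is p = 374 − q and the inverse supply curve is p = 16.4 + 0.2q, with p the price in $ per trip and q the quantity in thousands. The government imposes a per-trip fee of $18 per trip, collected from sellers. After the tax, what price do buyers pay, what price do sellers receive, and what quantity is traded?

Buyers pay $91; sellers receive $73; quantity = 283.

Rewrite in direct form: qd = 374 − p and qs = 5p − 82.
Before the tax: set 374 − p = 5p − 82 → p* = $76, q* = 298.
With the tax collected from sellers, supply shifts: qs = 5(p − 18) − 82.
New equilibrium: buyers pay $91, sellers receive $73, q = 283. (Wedge: pb − ps = 18.)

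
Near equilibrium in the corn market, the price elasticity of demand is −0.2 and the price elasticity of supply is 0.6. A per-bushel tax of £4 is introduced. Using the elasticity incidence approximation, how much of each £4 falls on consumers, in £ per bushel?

Consumers bear ≈ £3 per bushel.

Incidence ratio: consumers' share ≈ εs / (εs + |εd|) = 0.6 / (0.6 + 0.2) = 0.75.
So consumers bear ≈ 0.75 × £4 = £3; suppliers bear £1.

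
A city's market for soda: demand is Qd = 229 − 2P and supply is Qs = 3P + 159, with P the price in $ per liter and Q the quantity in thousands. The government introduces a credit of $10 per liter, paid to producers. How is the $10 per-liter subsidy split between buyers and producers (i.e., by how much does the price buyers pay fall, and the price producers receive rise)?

Without the subsidy, 229 − 2P = 3P + 159 gives 5P = 70, so P* = $14 and Q* = 201.
With a per-unit subsidy paid to producers, each receives P + 10 per unit sold, so supply becomes Qs = 3(P + 10) + 159.
New equilibrium: buyers pay $8, producers receive $18, Q = 213. (Wedge: Pb − Ps = −10.)
Gain to buyers: $6; to producers: $4. (They sum to $10.)

Buyers gain $6 per liter; producers gain $4 per liter.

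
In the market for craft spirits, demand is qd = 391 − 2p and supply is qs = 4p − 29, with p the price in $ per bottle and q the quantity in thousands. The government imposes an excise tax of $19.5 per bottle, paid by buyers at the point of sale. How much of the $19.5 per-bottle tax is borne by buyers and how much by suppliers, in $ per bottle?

Without the tax, 391 − 2p = 4p − 29 gives 6p = 420, so p* = $70 and q* = 251.
With the tax collected from buyers, demand (in seller-price terms) shifts: qd = 391 − 2(p + 19.5).
Solving gives q = 225 with buyers paying $83 and suppliers receiving $63.5 (the $19.5 wedge).
Burden on buyers: $13; on suppliers: $6.5. (They sum to $19.5.)
The less price-elastic side of the market bears the larger share of a per-unit tax.

Buyers bear $13 per bottle; suppliers bear $6.5 per bottle.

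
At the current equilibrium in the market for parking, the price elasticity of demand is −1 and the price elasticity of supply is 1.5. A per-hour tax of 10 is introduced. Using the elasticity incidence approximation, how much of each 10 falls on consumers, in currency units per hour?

Incidence ratio: consumers' share ≈ εs / (εs + |εd|) = 1.5 / (1.5 + 1) = 0.6.
So consumers bear ≈ 0.6 × 10 = 6; suppliers bear 4.

Consumers bear ≈ 6 per hour.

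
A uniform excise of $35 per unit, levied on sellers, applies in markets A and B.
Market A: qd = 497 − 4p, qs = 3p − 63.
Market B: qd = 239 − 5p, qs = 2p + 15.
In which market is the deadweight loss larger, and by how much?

Market A: pre-tax p* = $80, q* = 177; post-tax q = 117; deadweight loss = $1050.
Market B: pre-tax p* = $32, q* = 79; post-tax q = 29; deadweight loss = $875.
Difference: $1050 vs $875 → market A is larger by $175.

Market A, by $175.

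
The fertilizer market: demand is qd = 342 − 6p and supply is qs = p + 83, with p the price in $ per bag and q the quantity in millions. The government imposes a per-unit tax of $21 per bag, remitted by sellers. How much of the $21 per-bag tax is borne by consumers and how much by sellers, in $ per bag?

Before the tax: set 342 − 6p = p + 83 → p* = $37, q* = 120.
With the tax collected from sellers, supply shifts: qs = (p − 21) + 83.
New equilibrium: consumers pay $40, sellers receive $19, q = 102. (Wedge: pb − ps = 21.)
Burden on consumers: $3; on sellers: $18. (They sum to $21.)

Consumers bear $3 per bag; sellers bear $18 per bag.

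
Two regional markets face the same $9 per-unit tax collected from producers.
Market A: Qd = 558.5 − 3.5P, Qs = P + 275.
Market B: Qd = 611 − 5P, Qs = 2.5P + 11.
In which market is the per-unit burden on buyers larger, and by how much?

Market A: pre-tax P* = $63, Q* = 338; post-tax Q = 331; per-unit burden on buyers = $2.
Market B: pre-tax P* = $80, Q* = 211; post-tax Q = 196; per-unit burden on buyers = $3.
Difference: $2 vs $3 → market B is larger by $1.

Market B, by $1.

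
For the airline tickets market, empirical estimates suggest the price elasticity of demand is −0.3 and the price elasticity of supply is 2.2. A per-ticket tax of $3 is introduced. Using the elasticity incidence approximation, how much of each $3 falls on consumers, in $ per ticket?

Consumers bear ≈ $2.64 per ticket.

Incidence ratio: consumers' share ≈ εs / (εs + |εd|) = 2.2 / (2.2 + 0.3) = 0.88.
So consumers bear ≈ 0.88 × $3 = $2.64; producers bear $0.36.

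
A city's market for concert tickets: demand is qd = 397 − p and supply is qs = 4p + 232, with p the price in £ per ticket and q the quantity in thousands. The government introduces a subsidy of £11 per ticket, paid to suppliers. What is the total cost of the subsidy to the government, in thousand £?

Government outlay = £4100.8 thousand.

Before the subsidy: set 397 − p = 4p + 232 → p* = £33, q* = 364.
With a per-unit subsidy paid to suppliers, each receives p + 11 per unit sold, so supply becomes qs = 4(p + 11) + 232.
New equilibrium: buyers pay £24.2, suppliers receive £35.2, q = 372.8. (Wedge: pb − ps = −11.)
Outlay = t · Q = 11 · 372.8 = £4100.8.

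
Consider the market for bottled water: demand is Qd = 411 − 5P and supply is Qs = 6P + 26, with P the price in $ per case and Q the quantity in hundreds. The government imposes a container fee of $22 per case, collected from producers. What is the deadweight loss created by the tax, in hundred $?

Deadweight loss = $660 hundred.

Without the tax, 411 − 5P = 6P + 26 gives 11P = 385, so P* = $35 and Q* = 236.
With the tax collected from producers, supply shifts: Qs = 6(P − 22) + 26.
New equilibrium: consumers pay $47, producers receive $25, Q = 176. (Wedge: Pb − Ps = 22.)
Quantity falls by |ΔQ| = |236 − 176| = 60.
DWL = ½ · t · |ΔQ| = ½ · 22 · 60 = $660.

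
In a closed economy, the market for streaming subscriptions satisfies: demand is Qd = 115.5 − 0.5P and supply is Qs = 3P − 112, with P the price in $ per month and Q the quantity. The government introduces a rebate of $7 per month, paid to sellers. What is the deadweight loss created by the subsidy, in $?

Deadweight loss = $10.5.

Without the subsidy, 115.5 − 0.5P = 3P − 112 gives 3.5P = 227.5, so P* = $65 and Q* = 83.
With a per-unit subsidy paid to sellers, each receives P + 7 per unit sold, so supply becomes Qs = 3(P + 7) − 112.
New equilibrium: buyers pay $59, sellers receive $66, Q = 86. (Wedge: Pb − Ps = −7.)
Quantity rises by |ΔQ| = |83 − 86| = 3.
DWL = ½ · t · |ΔQ| = ½ · 7 · 3 = $10.5.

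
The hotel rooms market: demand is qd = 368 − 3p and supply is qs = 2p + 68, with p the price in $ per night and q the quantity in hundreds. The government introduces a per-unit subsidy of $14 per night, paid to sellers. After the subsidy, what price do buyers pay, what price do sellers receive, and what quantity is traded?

Buyers pay $54.4; sellers receive $68.4; quantity = 204.8.

Without the subsidy, 368 − 3p = 2p + 68 gives 5p = 300, so p* = $60 and q* = 188.
With a per-unit subsidy paid to sellers, each receives p + 14 per unit sold, so supply becomes qs = 2(p + 14) + 68.
New equilibrium: buyers pay $54.4, sellers receive $68.4, q = 204.8. (Wedge: pb − ps = −14.)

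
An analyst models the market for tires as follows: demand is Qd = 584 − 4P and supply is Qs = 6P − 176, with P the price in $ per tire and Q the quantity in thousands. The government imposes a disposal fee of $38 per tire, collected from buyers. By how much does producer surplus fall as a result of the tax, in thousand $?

Before the tax: set 584 − 4P = 6P − 176 → P* = $76, Q* = 280.
With the tax collected from buyers, demand (in seller-price terms) shifts: Qd = 584 − 4(P + 38).
New equilibrium: buyers pay $98.8, producers receive $60.8, Q = 188.8. (Wedge: Pb − Ps = 38.)
ΔPS is the trapezoid between Q = 188.8 and Q = 280 of height $15.2: ½ · (280 + 188.8) · 15.2 = $3562.88.

Producer surplus falls by $3562.88 thousand.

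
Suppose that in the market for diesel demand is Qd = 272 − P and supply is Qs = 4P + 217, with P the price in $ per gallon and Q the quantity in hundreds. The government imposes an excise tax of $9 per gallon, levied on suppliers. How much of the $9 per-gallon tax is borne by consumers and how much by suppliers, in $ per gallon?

Before the tax: set 272 − P = 4P + 217 → P* = $11, Q* = 261.
With the tax collected from suppliers, supply shifts: Qs = 4(P − 9) + 217.
New equilibrium: consumers pay $18.2, suppliers receive $9.2, Q = 253.8. (Wedge: Pb − Ps = 9.)
Burden on consumers: $7.2; on suppliers: $1.8. (They sum to $9.)
The less price-elastic side of the market bears the larger share of a per-unit tax.

Consumers bear $7.2 per gallon; suppliers bear $1.8 per gallon.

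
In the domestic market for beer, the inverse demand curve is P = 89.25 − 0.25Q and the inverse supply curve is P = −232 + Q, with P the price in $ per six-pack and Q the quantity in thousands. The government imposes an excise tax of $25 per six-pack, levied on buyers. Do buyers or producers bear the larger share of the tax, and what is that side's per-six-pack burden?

Producers bear the larger share: $20 per six-pack.

Inverting to Q(P) form: Qd = 357 − 4P; Qs = P + 232.
Without the tax, 357 − 4P = P + 232 gives 5P = 125, so P* = $25 and Q* = 257.
With the tax collected from buyers, demand (in seller-price terms) shifts: Qd = 357 − 4(P + 25).
Solving gives Q = 237 with buyers paying $30 and producers receiving $5 (the $25 wedge).
Per-six-pack burden: buyers $5, producers $20.
Producers take the larger share because supply is less price-elastic here (demand slope 4 vs supply slope 1).
The less price-elastic side of the market bears the larger share of a per-unit tax.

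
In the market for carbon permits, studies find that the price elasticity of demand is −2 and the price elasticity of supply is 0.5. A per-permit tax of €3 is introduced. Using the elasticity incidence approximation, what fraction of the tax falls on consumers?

Consumers' share ≈ 0.2.

Incidence ratio: consumers' share ≈ εs / (εs + |εd|) = 0.5 / (0.5 + 2) = 0.2.
Supply is the less elastic side, so consumers bear the smaller share.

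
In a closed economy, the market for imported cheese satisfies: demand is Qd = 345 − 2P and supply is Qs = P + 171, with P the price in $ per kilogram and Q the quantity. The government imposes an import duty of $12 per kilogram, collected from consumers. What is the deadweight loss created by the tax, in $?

Before the tax: set 345 − 2P = P + 171 → P* = $58, Q* = 229.
With the tax collected from consumers, demand (in seller-price terms) shifts: Qd = 345 − 2(P + 12).
Solving gives Q = 221 with consumers paying $62 and suppliers receiving $50 (the $12 wedge).
Quantity falls by |ΔQ| = |229 − 221| = 8.
DWL = ½ · t · |ΔQ| = ½ · 12 · 8 = $48.

Deadweight loss = $48.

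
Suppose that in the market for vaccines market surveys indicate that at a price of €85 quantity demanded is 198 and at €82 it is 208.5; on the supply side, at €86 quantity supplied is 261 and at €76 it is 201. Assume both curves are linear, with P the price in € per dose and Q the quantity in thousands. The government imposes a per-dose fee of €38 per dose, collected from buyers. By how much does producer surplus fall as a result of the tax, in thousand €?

Demand slope: (208.5 − 198)/(82 − 85) = -3.5, so Qd = 495.5 − 3.5P.
Supply slope: (201 − 261)/(76 − 86) = 6, so Qs = 6P − 255.
Without the tax, 495.5 − 3.5P = 6P − 255 gives 9.5P = 750.5, so P* = €79 and Q* = 219.
With the tax collected from buyers, demand (in seller-price terms) shifts: Qd = 495.5 − 3.5(P + 38).
New equilibrium: buyers pay €103, producers receive €65, Q = 135. (Wedge: Pb − Ps = 38.)
ΔPS is the trapezoid between Q = 135 and Q = 219 of height €14: ½ · (219 + 135) · 14 = €2478.

Producer surplus falls by €2478 thousand.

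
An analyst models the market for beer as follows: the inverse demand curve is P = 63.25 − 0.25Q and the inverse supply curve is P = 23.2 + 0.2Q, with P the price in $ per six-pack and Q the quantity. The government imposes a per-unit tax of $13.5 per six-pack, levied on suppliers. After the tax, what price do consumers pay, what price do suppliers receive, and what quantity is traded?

Rewrite in direct form: Qd = 253 − 4P and Qs = 5P − 116.
Without the tax, 253 − 4P = 5P − 116 gives 9P = 369, so P* = $41 and Q* = 89.
With the tax collected from suppliers, supply shifts: Qs = 5(P − 13.5) − 116.
New equilibrium: consumers pay $48.5, suppliers receive $35, Q = 59. (Wedge: Pb − Ps = 13.5.)
The less price-elastic side of the market bears the larger share of a per-unit tax.

Consumers pay $48.5; suppliers receive $35; quantity = 59.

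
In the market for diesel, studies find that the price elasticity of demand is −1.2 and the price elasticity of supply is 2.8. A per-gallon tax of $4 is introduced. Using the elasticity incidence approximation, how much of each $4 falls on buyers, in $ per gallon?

Buyers bear ≈ $2.8 per gallon.

Incidence ratio: buyers' share ≈ εs / (εs + |εd|) = 2.8 / (2.8 + 1.2) = 0.7.
So buyers bear ≈ 0.7 × $4 = $2.8; suppliers bear $1.2.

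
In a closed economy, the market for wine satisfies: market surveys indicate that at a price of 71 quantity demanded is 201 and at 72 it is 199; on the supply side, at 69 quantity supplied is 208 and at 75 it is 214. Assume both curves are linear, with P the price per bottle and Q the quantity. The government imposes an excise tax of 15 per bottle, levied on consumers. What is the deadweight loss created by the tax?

Demand slope: (199 − 201)/(72 − 71) = -2, so Qd = 343 − 2P.
Supply slope: (214 − 208)/(75 − 69) = 1, so Qs = P + 139.
Before the tax: set 343 − 2P = P + 139 → P* = 68, Q* = 207.
With the tax collected from consumers, demand (in seller-price terms) shifts: Qd = 343 − 2(P + 15).
New equilibrium: consumers pay 73, suppliers receive 58, Q = 197. (Wedge: Pb − Ps = 15.)
Quantity falls by |ΔQ| = |207 − 197| = 10.
DWL = ½ · t · |ΔQ| = ½ · 15 · 10 = 75.

Deadweight loss = 75.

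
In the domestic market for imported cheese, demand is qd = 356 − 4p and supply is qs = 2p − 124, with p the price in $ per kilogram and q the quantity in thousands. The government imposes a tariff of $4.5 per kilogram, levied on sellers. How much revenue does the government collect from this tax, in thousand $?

Tax revenue = $135 thousand.

Before the tax: set 356 − 4p = 2p − 124 → p* = $80, q* = 36.
With the tax collected from sellers, supply shifts: qs = 2(p − 4.5) − 124.
Solving gives q = 30 with consumers paying $81.5 and sellers receiving $77 (the $4.5 wedge).
Revenue = t · Q = 4.5 · 30 = $135.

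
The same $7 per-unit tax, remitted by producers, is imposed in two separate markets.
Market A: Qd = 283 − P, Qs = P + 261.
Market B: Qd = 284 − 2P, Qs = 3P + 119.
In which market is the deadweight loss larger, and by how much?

Market B, by $17.15.

Market A: pre-tax P* = $11, Q* = 272; post-tax Q = 268.5; deadweight loss = $12.25.
Market B: pre-tax P* = $33, Q* = 218; post-tax Q = 209.6; deadweight loss = $29.4.
Difference: $12.25 vs $29.4 → market B is larger by $17.15.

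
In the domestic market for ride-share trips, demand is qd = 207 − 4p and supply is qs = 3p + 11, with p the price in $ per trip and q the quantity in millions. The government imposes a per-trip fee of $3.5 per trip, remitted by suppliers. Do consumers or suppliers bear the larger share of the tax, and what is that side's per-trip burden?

Without the tax, 207 − 4p = 3p + 11 gives 7p = 196, so p* = $28 and q* = 95.
With the tax collected from suppliers, supply shifts: qs = 3(p − 3.5) + 11.
New equilibrium: consumers pay $29.5, suppliers receive $26, q = 89. (Wedge: pb − ps = 3.5.)
Per-trip burden: consumers $1.5, suppliers $2.
Suppliers take the larger share because supply is less price-elastic here (demand slope 4 vs supply slope 3).

Suppliers bear the larger share: $2 per trip.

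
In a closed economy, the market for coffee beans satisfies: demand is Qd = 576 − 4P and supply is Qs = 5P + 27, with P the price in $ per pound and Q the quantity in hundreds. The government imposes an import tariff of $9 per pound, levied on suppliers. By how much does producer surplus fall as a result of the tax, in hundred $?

Producer surplus falls by $1288 hundred.

Without the tax, 576 − 4P = 5P + 27 gives 9P = 549, so P* = $61 and Q* = 332.
With the tax collected from suppliers, supply shifts: Qs = 5(P − 9) + 27.
Solving gives Q = 312 with buyers paying $66 and suppliers receiving $57 (the $9 wedge).
ΔPS is the trapezoid between Q = 312 and Q = 332 of height $4: ½ · (332 + 312) · 4 = $1288.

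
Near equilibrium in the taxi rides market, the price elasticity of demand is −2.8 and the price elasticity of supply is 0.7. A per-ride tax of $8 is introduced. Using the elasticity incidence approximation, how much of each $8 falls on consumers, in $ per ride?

Incidence ratio: consumers' share ≈ εs / (εs + |εd|) = 0.7 / (0.7 + 2.8) = 0.2.
So consumers bear ≈ 0.2 × $8 = $1.6; sellers bear $6.4.

Consumers bear ≈ $1.6 per ride.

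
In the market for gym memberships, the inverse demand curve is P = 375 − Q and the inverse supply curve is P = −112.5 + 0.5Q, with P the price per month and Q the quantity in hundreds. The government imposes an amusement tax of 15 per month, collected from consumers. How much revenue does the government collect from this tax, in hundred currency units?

Tax revenue = 4725 hundred.

Rewrite in direct form: Qd = 375 − P and Qs = 2P + 225.
Before the tax: set 375 − P = 2P + 225 → P* = 50, Q* = 325.
With the tax collected from consumers, demand (in seller-price terms) shifts: Qd = 375 − (P + 15).
Solving gives Q = 315 with consumers paying 60 and producers receiving 45 (the 15 wedge).
Revenue = t · Q = 15 · 315 = 4725.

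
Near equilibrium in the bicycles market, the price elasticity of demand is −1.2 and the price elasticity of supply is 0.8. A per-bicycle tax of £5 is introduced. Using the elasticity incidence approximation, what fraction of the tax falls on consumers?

Incidence ratio: consumers' share ≈ εs / (εs + |εd|) = 0.8 / (0.8 + 1.2) = 0.4.
Supply is the less elastic side, so consumers bear the smaller share.

Consumers' share ≈ 0.4.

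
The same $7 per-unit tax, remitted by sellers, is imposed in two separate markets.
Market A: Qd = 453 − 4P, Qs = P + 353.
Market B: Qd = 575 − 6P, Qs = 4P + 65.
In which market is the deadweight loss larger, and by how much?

Market A: pre-tax P* = $20, Q* = 373; post-tax Q = 367.4; deadweight loss = $19.6.
Market B: pre-tax P* = $51, Q* = 269; post-tax Q = 252.2; deadweight loss = $58.8.
Difference: $19.6 vs $58.8 → market B is larger by $39.2.

Market B, by $39.2.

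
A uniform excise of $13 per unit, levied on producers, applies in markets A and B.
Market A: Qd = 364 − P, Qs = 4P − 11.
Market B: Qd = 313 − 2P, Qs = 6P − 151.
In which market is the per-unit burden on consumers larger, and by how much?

Market A: pre-tax P* = $75, Q* = 289; post-tax Q = 278.6; per-unit burden on consumers = $10.4.
Market B: pre-tax P* = $58, Q* = 197; post-tax Q = 177.5; per-unit burden on consumers = $9.75.
Difference: $10.4 vs $9.75 → market A is larger by $0.65.

Market A, by $0.65.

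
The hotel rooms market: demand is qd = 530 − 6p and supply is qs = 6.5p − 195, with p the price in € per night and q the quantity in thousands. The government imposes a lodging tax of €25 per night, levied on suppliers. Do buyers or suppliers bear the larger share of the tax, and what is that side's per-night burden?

Before the tax: set 530 − 6p = 6.5p − 195 → p* = €58, q* = 182.
With the tax collected from suppliers, supply shifts: qs = 6.5(p − 25) − 195.
Solving gives q = 104 with buyers paying €71 and suppliers receiving €46 (the €25 wedge).
Per-night burden: buyers €13, suppliers €12.
Buyers take the larger share because demand is less price-elastic here (demand slope 6 vs supply slope 6.5).

Buyers bear the larger share: €13 per night.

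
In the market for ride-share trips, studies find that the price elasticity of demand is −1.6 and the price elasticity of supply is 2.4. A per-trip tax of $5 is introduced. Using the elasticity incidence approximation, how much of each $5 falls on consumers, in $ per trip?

Consumers bear ≈ $3 per trip.

Incidence ratio: consumers' share ≈ εs / (εs + |εd|) = 2.4 / (2.4 + 1.6) = 0.6.
So consumers bear ≈ 0.6 × $5 = $3; sellers bear $2.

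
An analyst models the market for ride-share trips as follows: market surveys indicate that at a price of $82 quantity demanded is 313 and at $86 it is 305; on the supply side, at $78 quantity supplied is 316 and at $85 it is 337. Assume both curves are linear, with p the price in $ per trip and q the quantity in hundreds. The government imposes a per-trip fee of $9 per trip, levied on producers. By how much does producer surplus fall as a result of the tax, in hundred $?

Demand slope: (305 − 313)/(86 − 82) = -2, so qd = 477 − 2p.
Supply slope: (337 − 316)/(85 − 78) = 3, so qs = 3p + 82.
Without the tax, 477 − 2p = 3p + 82 gives 5p = 395, so p* = $79 and q* = 319.
With the tax collected from producers, supply shifts: qs = 3(p − 9) + 82.
New equilibrium: buyers pay $84.4, producers receive $75.4, q = 308.2. (Wedge: pb − ps = 9.)
ΔPS is the trapezoid between Q = 308.2 and Q = 319 of height $3.6: ½ · (319 + 308.2) · 3.6 = $1128.96.

Producer surplus falls by $1128.96 hundred.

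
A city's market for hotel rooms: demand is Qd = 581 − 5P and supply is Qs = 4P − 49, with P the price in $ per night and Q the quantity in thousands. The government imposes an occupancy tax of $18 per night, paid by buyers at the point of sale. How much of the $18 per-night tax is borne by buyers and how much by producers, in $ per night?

Buyers bear $8 per night; producers bear $10 per night.

Before the tax: set 581 − 5P = 4P − 49 → P* = $70, Q* = 231.
With the tax collected from buyers, demand (in seller-price terms) shifts: Qd = 581 − 5(P + 18).
New equilibrium: buyers pay $78, producers receive $60, Q = 191. (Wedge: Pb − Ps = 18.)
Burden on buyers: $8; on producers: $10. (They sum to $18.)
The less price-elastic side of the market bears the larger share of a per-unit tax.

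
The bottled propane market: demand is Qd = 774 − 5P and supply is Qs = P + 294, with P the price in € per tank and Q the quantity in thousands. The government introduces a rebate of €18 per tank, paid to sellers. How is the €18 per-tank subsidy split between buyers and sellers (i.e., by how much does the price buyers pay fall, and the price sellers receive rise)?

Without the subsidy, 774 − 5P = P + 294 gives 6P = 480, so P* = €80 and Q* = 374.
With a per-unit subsidy paid to sellers, each receives P + 18 per unit sold, so supply becomes Qs = (P + 18) + 294.
Solving gives Q = 389 with buyers paying €77 and sellers receiving €95 (the €18 wedge).
Gain to buyers: €3; to sellers: €15. (They sum to €18.)

Buyers gain €3 per tank; sellers gain €15 per tank.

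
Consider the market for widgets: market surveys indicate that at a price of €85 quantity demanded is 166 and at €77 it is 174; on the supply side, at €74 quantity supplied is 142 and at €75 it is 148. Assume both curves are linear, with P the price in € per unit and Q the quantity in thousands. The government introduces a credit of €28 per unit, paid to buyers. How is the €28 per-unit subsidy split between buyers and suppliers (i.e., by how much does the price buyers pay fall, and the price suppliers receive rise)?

Buyers gain €24 per unit; suppliers gain €4 per unit.

Demand slope: (174 − 166)/(77 − 85) = -1, so Qd = 251 − P.
Supply slope: (148 − 142)/(75 − 74) = 6, so Qs = 6P − 302.
Without the subsidy, 251 − P = 6P − 302 gives 7P = 553, so P* = €79 and Q* = 172.
With a per-unit subsidy paid to buyers, each effectively pays P − 28, so demand becomes Qd = 251 − (P − 28).
Solving gives Q = 196 with buyers paying €55 and suppliers receiving €83 (the €28 wedge).
Gain to buyers: €24; to suppliers: €4. (They sum to €28.)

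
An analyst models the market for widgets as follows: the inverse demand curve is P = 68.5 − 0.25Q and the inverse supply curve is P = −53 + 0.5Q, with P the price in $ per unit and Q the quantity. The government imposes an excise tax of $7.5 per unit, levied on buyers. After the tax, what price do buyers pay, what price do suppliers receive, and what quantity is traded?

Rewrite in direct form: Qd = 274 − 4P and Qs = 2P + 106.
Without the tax, 274 − 4P = 2P + 106 gives 6P = 168, so P* = $28 and Q* = 162.
With the tax collected from buyers, demand (in seller-price terms) shifts: Qd = 274 − 4(P + 7.5).
New equilibrium: buyers pay $30.5, suppliers receive $23, Q = 152. (Wedge: Pb − Ps = 7.5.)

Buyers pay $30.5; suppliers receive $23; quantity = 152.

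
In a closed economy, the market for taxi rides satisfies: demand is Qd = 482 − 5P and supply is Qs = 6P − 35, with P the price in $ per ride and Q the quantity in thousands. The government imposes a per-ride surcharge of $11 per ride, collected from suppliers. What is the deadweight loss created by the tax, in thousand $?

Without the tax, 482 − 5P = 6P − 35 gives 11P = 517, so P* = $47 and Q* = 247.
With the tax collected from suppliers, supply shifts: Qs = 6(P − 11) − 35.
Solving gives Q = 217 with consumers paying $53 and suppliers receiving $42 (the $11 wedge).
Quantity falls by |ΔQ| = |247 − 217| = 30.
DWL = ½ · t · |ΔQ| = ½ · 11 · 30 = $165.

Deadweight loss = $165 thousand.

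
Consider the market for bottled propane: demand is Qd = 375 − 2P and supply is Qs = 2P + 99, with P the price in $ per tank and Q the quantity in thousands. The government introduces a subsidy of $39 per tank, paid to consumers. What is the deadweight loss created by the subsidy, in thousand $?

Before the subsidy: set 375 − 2P = 2P + 99 → P* = $69, Q* = 237.
With a per-unit subsidy paid to consumers, each effectively pays P − 39, so demand becomes Qd = 375 − 2(P − 39).
New equilibrium: consumers pay $49.5, sellers receive $88.5, Q = 276. (Wedge: Pb − Ps = −39.)
Quantity rises by |ΔQ| = |237 − 276| = 39.
DWL = ½ · t · |ΔQ| = ½ · 39 · 39 = $760.5.

Deadweight loss = $760.5 thousand.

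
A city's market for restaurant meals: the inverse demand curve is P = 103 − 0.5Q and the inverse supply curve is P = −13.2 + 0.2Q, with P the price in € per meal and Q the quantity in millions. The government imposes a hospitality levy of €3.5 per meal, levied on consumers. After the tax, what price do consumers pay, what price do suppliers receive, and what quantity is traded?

Rewrite in direct form: Qd = 206 − 2P and Qs = 5P + 66.
Before the tax: set 206 − 2P = 5P + 66 → P* = €20, Q* = 166.
With the tax collected from consumers, demand (in seller-price terms) shifts: Qd = 206 − 2(P + 3.5).
New equilibrium: consumers pay €22.5, suppliers receive €19, Q = 161. (Wedge: Pb − Ps = 3.5.)
The less price-elastic side of the market bears the larger share of a per-unit tax.

Consumers pay €22.5; suppliers receive €19; quantity = 161.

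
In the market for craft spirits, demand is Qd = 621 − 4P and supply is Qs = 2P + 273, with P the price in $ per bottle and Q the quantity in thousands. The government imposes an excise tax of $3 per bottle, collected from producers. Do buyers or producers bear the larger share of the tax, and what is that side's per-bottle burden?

Producers bear the larger share: $2 per bottle.

Without the tax, 621 − 4P = 2P + 273 gives 6P = 348, so P* = $58 and Q* = 389.
With the tax collected from producers, supply shifts: Qs = 2(P − 3) + 273.
Solving gives Q = 385 with buyers paying $59 and producers receiving $56 (the $3 wedge).
Per-bottle burden: buyers $1, producers $2.
Producers take the larger share because supply is less price-elastic here (demand slope 4 vs supply slope 2).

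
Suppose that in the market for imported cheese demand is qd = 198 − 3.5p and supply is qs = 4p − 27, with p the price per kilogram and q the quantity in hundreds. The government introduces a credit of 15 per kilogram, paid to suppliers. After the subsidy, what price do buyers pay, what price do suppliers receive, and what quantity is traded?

Before the subsidy: set 198 − 3.5p = 4p − 27 → p* = 30, q* = 93.
With a per-unit subsidy paid to suppliers, each receives p + 15 per unit sold, so supply becomes qs = 4(p + 15) − 27.
Solving gives q = 121 with buyers paying 22 and suppliers receiving 37 (the 15 wedge).

Buyers pay 22; suppliers receive 37; quantity = 121.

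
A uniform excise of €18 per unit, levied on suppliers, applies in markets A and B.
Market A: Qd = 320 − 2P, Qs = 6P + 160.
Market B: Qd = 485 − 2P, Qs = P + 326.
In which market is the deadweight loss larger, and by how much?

Market A, by €135.

Market A: pre-tax P* = €20, Q* = 280; post-tax Q = 253; deadweight loss = €243.
Market B: pre-tax P* = €53, Q* = 379; post-tax Q = 367; deadweight loss = €108.
Difference: €243 vs €108 → market A is larger by €135.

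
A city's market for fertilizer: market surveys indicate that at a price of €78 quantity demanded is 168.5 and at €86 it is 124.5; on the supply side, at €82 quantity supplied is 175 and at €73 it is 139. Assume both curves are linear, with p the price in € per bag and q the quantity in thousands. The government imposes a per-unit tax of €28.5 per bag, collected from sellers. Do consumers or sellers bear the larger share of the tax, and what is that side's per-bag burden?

Sellers bear the larger share: €16.5 per bag.

Demand slope: (124.5 − 168.5)/(86 − 78) = -5.5, so qd = 597.5 − 5.5p.
Supply slope: (139 − 175)/(73 − 82) = 4, so qs = 4p − 153.
Before the tax: set 597.5 − 5.5p = 4p − 153 → p* = €79, q* = 163.
With the tax collected from sellers, supply shifts: qs = 4(p − 28.5) − 153.
Solving gives q = 97 with consumers paying €91 and sellers receiving €62.5 (the €28.5 wedge).
Per-bag burden: consumers €12, sellers €16.5.
Sellers take the larger share because supply is less price-elastic here (demand slope 5.5 vs supply slope 4).
The less price-elastic side of the market bears the larger share of a per-unit tax.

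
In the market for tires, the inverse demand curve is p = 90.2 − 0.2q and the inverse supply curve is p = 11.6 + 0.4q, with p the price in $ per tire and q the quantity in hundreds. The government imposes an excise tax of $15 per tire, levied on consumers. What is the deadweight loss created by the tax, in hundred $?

Deadweight loss = $187.5 hundred.

Inverting to q(p) form: qd = 451 − 5p; qs = 2.5p − 29.
Without the tax, 451 − 5p = 2.5p − 29 gives 7.5p = 480, so p* = $64 and q* = 131.
With the tax collected from consumers, demand (in seller-price terms) shifts: qd = 451 − 5(p + 15).
New equilibrium: consumers pay $69, sellers receive $54, q = 106. (Wedge: pb − ps = 15.)
Quantity falls by |ΔQ| = |131 − 106| = 25.
DWL = ½ · t · |ΔQ| = ½ · 15 · 25 = $187.5.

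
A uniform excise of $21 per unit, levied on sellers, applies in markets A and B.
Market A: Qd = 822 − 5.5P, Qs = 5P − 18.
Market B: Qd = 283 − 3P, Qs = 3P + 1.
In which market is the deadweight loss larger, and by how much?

Market A, by $246.75.

Market A: pre-tax P* = $80, Q* = 382; post-tax Q = 327; deadweight loss = $577.5.
Market B: pre-tax P* = $47, Q* = 142; post-tax Q = 110.5; deadweight loss = $330.75.
Difference: $577.5 vs $330.75 → market A is larger by $246.75.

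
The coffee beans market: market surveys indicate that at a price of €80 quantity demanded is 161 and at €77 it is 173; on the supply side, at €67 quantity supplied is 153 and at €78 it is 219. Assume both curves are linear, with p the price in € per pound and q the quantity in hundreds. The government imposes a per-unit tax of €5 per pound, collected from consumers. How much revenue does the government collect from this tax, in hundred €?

Demand slope: (173 − 161)/(77 − 80) = -4, so qd = 481 − 4p.
Supply slope: (219 − 153)/(78 − 67) = 6, so qs = 6p − 249.
Without the tax, 481 − 4p = 6p − 249 gives 10p = 730, so p* = €73 and q* = 189.
With the tax collected from consumers, demand (in seller-price terms) shifts: qd = 481 − 4(p + 5).
Solving gives q = 177 with consumers paying €76 and producers receiving €71 (the €5 wedge).
Revenue = t · Q = 5 · 177 = €885.

Tax revenue = €885 hundred.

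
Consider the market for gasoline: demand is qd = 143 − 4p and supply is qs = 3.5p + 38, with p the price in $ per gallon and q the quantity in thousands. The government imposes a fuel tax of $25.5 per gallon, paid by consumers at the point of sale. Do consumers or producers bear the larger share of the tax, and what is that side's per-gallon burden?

Before the tax: set 143 − 4p = 3.5p + 38 → p* = $14, q* = 87.
With the tax collected from consumers, demand (in seller-price terms) shifts: qd = 143 − 4(p + 25.5).
Solving gives q = 39.4 with consumers paying $25.9 and producers receiving $0.4 (the $25.5 wedge).
Per-gallon burden: consumers $11.9, producers $13.6.
Producers take the larger share because supply is less price-elastic here (demand slope 4 vs supply slope 3.5).
The less price-elastic side of the market bears the larger share of a per-unit tax.

Producers bear the larger share: $13.6 per gallon.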